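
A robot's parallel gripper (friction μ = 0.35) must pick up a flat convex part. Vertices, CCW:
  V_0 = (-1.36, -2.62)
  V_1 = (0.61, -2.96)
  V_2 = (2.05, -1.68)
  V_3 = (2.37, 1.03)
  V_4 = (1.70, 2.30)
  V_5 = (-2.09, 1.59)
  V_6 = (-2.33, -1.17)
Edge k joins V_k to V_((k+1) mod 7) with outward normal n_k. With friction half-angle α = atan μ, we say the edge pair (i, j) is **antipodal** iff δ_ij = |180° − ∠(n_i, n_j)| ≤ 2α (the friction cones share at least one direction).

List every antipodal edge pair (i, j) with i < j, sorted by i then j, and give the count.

α = atan 0.35 = 19.29°;  2α = 38.58°
n_0 = (-0.1701, -0.9854)
n_1 = (+0.6644, -0.7474)
n_2 = (+0.9931, -0.1173)
n_3 = (+0.8845, +0.4666)
n_4 = (-0.1841, +0.9829)
n_5 = (-0.9962, +0.0866)
n_6 = (-0.8312, -0.5560)
  (0,1): δ = 128.57°  ·
  (0,2): δ = 86.94°  ·
  (0,3): δ = 52.39°  ·
  (0,4): δ = 20.40°  ✓
  (0,5): δ = 94.82°  ·
  (0,6): δ = 133.57°  ·
  (1,2): δ = 138.37°  ·
  (1,3): δ = 103.82°  ·
  (1,4): δ = 31.02°  ✓
  (1,5): δ = 43.40°  ·
  (1,6): δ = 82.15°  ·
  (2,3): δ = 145.45°  ·
  (2,4): δ = 72.66°  ·
  (2,5): δ = 1.76°  ✓
  (2,6): δ = 40.52°  ·
  (3,4): δ = 107.20°  ·
  (3,5): δ = 32.78°  ✓
  (3,6): δ = 5.97°  ✓
  (4,5): δ = 105.58°  ·
  (4,6): δ = 66.83°  ·
  (5,6): δ = 141.25°  ·
antipodal pairs: 5

count = 5; pairs: (0,4), (1,4), (2,5), (3,5), (3,6)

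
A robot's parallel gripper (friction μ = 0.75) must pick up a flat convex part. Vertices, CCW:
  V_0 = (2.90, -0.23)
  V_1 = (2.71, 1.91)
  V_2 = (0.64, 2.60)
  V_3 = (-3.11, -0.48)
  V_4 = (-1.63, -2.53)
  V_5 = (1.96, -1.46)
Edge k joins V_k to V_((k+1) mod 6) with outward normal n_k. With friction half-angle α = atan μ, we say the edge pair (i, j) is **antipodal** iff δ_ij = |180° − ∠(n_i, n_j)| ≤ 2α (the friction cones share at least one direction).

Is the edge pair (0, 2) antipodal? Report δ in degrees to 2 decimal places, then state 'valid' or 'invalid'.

δ = 55.68°, valid

α = atan 0.75 = 36.87°;  2α = 73.74°
edge 0: e_0 = (-0.19, +2.14);  n_0 = (+0.9961, +0.0884)
edge 2: e_2 = (-3.75, -3.08);  n_2 = (-0.6347, +0.7728)
∠(n_0, n_2) = 124.32°
δ = |180° − 124.32°| = 55.68°
55.68° ≤ 2α = 73.74°  →  valid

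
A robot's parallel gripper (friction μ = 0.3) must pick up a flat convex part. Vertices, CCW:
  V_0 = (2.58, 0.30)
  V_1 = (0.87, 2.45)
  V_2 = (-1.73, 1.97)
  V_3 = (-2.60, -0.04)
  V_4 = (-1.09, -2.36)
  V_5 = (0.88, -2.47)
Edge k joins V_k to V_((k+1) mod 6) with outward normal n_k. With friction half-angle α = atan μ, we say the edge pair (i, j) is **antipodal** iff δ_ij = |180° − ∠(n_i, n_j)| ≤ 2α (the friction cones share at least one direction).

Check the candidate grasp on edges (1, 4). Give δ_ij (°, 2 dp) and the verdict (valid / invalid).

α = atan 0.3 = 16.70°;  2α = 33.40°
edge 1: e_1 = (-2.60, -0.48);  n_1 = (-0.1815, +0.9834)
edge 4: e_4 = (+1.97, -0.11);  n_4 = (-0.0558, -0.9984)
∠(n_1, n_4) = 166.34°
δ = |180° − 166.34°| = 13.66°
13.66° ≤ 2α = 33.40°  →  valid

δ = 13.66°, valid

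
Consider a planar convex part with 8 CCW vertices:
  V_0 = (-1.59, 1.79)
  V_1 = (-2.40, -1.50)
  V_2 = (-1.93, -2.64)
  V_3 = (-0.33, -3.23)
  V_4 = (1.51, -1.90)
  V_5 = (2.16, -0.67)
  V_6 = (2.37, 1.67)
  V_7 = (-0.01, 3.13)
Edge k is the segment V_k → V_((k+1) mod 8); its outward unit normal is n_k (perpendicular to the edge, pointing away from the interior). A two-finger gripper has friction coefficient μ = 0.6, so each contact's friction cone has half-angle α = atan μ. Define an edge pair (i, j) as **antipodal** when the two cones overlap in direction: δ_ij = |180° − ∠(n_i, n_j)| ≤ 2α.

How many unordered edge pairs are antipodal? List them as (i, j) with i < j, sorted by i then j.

α = atan 0.6 = 30.96°;  2α = 61.93°
n_0 = (-0.9710, +0.2391)
n_1 = (-0.9245, -0.3812)
n_2 = (-0.3460, -0.9382)
n_3 = (+0.5858, -0.8104)
n_4 = (+0.8841, -0.4672)
n_5 = (+0.9960, -0.0894)
n_6 = (+0.5229, +0.8524)
n_7 = (-0.6468, +0.7627)
  (0,1): δ = 143.76°  ·
  (0,2): δ = 96.41°  ·
  (0,3): δ = 40.31°  ✓
  (0,4): δ = 14.02°  ✓
  (0,5): δ = 8.70°  ✓
  (0,6): δ = 72.30°  ·
  (0,7): δ = 144.13°  ·
  (1,2): δ = 132.65°  ·
  (1,3): δ = 76.55°  ·
  (1,4): δ = 50.26°  ✓
  (1,5): δ = 27.53°  ✓
  (1,6): δ = 36.07°  ✓
  (1,7): δ = 107.90°  ·
  (2,3): δ = 123.90°  ·
  (2,4): δ = 97.61°  ·
  (2,5): δ = 74.89°  ·
  (2,6): δ = 11.29°  ✓
  (2,7): δ = 60.54°  ✓
  (3,4): δ = 153.71°  ·
  (3,5): δ = 130.99°  ·
  (3,6): δ = 67.39°  ·
  (3,7): δ = 4.44°  ✓
  (4,5): δ = 157.27°  ·
  (4,6): δ = 93.67°  ·
  (4,7): δ = 21.84°  ✓
  (5,6): δ = 116.40°  ·
  (5,7): δ = 44.57°  ✓
  (6,7): δ = 108.17°  ·
antipodal pairs: 11

count = 11; pairs: (0,3), (0,4), (0,5), (1,4), (1,5), (1,6), (2,6), (2,7), (3,7), (4,7), (5,7)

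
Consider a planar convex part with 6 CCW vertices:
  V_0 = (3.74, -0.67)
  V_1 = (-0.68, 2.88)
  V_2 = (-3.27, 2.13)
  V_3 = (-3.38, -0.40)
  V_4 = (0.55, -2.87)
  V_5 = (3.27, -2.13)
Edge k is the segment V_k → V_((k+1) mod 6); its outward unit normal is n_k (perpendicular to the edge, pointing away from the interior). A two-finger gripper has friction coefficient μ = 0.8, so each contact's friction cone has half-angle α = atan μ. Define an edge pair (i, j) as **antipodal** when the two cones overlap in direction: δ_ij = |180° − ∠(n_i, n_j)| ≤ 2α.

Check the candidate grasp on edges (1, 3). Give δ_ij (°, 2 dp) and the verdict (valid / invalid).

α = atan 0.8 = 38.66°;  2α = 77.32°
edge 1: e_1 = (-2.59, -0.75);  n_1 = (-0.2781, +0.9605)
edge 3: e_3 = (+3.93, -2.47);  n_3 = (-0.5321, -0.8467)
∠(n_1, n_3) = 131.70°
δ = |180° − 131.70°| = 48.30°
48.30° ≤ 2α = 77.32°  →  valid

δ = 48.30°, valid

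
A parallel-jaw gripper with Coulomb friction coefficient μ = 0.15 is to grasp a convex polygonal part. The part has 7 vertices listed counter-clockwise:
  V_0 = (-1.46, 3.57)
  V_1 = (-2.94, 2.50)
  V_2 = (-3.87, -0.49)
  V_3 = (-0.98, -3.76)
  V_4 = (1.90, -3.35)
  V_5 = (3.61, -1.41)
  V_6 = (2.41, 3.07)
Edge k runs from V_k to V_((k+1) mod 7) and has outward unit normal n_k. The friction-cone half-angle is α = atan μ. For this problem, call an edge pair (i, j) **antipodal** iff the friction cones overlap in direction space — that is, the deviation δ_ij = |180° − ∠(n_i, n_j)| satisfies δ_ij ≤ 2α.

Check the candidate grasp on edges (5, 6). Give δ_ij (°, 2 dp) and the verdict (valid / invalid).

δ = 112.36°, invalid

α = atan 0.15 = 8.53°;  2α = 17.06°
edge 5: e_5 = (-1.20, +4.48);  n_5 = (+0.9659, +0.2587)
edge 6: e_6 = (-3.87, +0.50);  n_6 = (+0.1281, +0.9918)
∠(n_5, n_6) = 67.64°
δ = |180° − 67.64°| = 112.36°
112.36° > 2α = 17.06°  →  invalid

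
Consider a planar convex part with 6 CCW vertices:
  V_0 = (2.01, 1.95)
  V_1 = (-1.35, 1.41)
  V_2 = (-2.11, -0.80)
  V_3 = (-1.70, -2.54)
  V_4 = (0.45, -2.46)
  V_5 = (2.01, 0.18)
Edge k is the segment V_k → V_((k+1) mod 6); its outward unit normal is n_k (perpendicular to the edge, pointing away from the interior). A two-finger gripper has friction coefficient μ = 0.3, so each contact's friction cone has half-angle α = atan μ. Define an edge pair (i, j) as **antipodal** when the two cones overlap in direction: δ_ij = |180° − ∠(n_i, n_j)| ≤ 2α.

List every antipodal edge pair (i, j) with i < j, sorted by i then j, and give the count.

count = 4; pairs: (0,3), (1,4), (1,5), (2,5)

α = atan 0.3 = 16.70°;  2α = 33.40°
n_0 = (-0.1587, +0.9873)
n_1 = (-0.9456, +0.3252)
n_2 = (-0.9733, -0.2294)
n_3 = (+0.0372, -0.9993)
n_4 = (+0.8609, -0.5087)
n_5 = (+1.0000, -0.0000)
  (0,1): δ = 118.11°  ·
  (0,2): δ = 85.87°  ·
  (0,3): δ = 7.00°  ✓
  (0,4): δ = 50.29°  ·
  (0,5): δ = 80.87°  ·
  (1,2): δ = 147.76°  ·
  (1,3): δ = 68.89°  ·
  (1,4): δ = 11.60°  ✓
  (1,5): δ = 18.98°  ✓
  (2,3): δ = 101.13°  ·
  (2,4): δ = 43.84°  ·
  (2,5): δ = 13.26°  ✓
  (3,4): δ = 122.71°  ·
  (3,5): δ = 92.13°  ·
  (4,5): δ = 149.42°  ·
antipodal pairs: 4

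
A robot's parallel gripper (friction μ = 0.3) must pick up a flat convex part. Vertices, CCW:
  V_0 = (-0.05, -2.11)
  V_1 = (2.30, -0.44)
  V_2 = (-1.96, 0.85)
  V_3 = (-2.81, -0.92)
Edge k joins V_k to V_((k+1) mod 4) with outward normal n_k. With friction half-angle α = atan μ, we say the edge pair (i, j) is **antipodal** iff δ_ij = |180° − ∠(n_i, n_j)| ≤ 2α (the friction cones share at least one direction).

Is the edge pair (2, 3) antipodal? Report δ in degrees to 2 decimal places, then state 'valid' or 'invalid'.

δ = 87.67°, invalid

α = atan 0.3 = 16.70°;  2α = 33.40°
edge 2: e_2 = (-0.85, -1.77);  n_2 = (-0.9014, +0.4329)
edge 3: e_3 = (+2.76, -1.19);  n_3 = (-0.3959, -0.9183)
∠(n_2, n_3) = 92.33°
δ = |180° − 92.33°| = 87.67°
87.67° > 2α = 33.40°  →  invalid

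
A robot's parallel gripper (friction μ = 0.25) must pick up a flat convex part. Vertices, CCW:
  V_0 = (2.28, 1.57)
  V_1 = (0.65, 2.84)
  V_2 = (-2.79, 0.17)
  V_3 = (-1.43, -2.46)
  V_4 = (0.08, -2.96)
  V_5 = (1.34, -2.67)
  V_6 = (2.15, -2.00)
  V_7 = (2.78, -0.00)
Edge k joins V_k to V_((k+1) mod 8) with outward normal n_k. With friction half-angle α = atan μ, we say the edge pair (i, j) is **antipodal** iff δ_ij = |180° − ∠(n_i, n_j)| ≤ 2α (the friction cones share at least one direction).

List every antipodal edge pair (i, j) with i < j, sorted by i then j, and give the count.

α = atan 0.25 = 14.04°;  2α = 28.07°
n_0 = (+0.6146, +0.7888)
n_1 = (-0.6131, +0.7900)
n_2 = (-0.8883, -0.4593)
n_3 = (-0.3143, -0.9493)
n_4 = (+0.2243, -0.9745)
n_5 = (+0.6374, -0.7706)
n_6 = (+0.9538, -0.3004)
n_7 = (+0.9528, +0.3035)
  (0,1): δ = 104.26°  ·
  (0,2): δ = 24.73°  ✓
  (0,3): δ = 19.60°  ✓
  (0,4): δ = 50.89°  ·
  (0,5): δ = 77.52°  ·
  (0,6): δ = 110.44°  ·
  (0,7): δ = 145.59°  ·
  (1,2): δ = 100.47°  ·
  (1,3): δ = 56.14°  ·
  (1,4): δ = 24.86°  ✓
  (1,5): δ = 1.78°  ✓
  (1,6): δ = 34.70°  ·
  (1,7): δ = 69.85°  ·
  (2,3): δ = 135.66°  ·
  (2,4): δ = 104.38°  ·
  (2,5): δ = 77.75°  ·
  (2,6): δ = 44.83°  ·
  (2,7): δ = 9.68°  ✓
  (3,4): δ = 148.72°  ·
  (3,5): δ = 122.08°  ·
  (3,6): δ = 89.16°  ·
  (3,7): δ = 54.01°  ·
  (4,5): δ = 153.37°  ·
  (4,6): δ = 120.45°  ·
  (4,7): δ = 85.30°  ·
  (5,6): δ = 147.08°  ·
  (5,7): δ = 111.93°  ·
  (6,7): δ = 144.85°  ·
antipodal pairs: 5

count = 5; pairs: (0,2), (0,3), (1,4), (1,5), (2,7)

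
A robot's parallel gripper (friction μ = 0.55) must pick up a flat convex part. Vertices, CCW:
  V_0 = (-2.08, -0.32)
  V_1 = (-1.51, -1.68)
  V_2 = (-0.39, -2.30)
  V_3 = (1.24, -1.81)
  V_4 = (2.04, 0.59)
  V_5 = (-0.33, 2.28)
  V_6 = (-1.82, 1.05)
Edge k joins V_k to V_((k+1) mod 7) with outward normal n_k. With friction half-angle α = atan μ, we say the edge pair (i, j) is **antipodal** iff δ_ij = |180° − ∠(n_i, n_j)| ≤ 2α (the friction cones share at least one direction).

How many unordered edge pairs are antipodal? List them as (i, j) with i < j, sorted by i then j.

count = 7; pairs: (0,3), (0,4), (1,4), (2,4), (2,5), (3,5), (3,6)

α = atan 0.55 = 28.81°;  2α = 57.62°
n_0 = (-0.9223, -0.3865)
n_1 = (-0.4843, -0.8749)
n_2 = (+0.2879, -0.9577)
n_3 = (+0.9487, -0.3162)
n_4 = (+0.5806, +0.8142)
n_5 = (-0.6366, +0.7712)
n_6 = (-0.9825, +0.1865)
  (0,1): δ = 141.71°  ·
  (0,2): δ = 96.01°  ·
  (0,3): δ = 41.17°  ✓
  (0,4): δ = 31.77°  ✓
  (0,5): δ = 106.80°  ·
  (0,6): δ = 146.51°  ·
  (1,2): δ = 134.30°  ·
  (1,3): δ = 79.47°  ·
  (1,4): δ = 6.52°  ✓
  (1,5): δ = 68.51°  ·
  (1,6): δ = 108.22°  ·
  (2,3): δ = 125.17°  ·
  (2,4): δ = 52.22°  ✓
  (2,5): δ = 22.81°  ✓
  (2,6): δ = 62.52°  ·
  (3,4): δ = 107.06°  ·
  (3,5): δ = 32.03°  ✓
  (3,6): δ = 7.69°  ✓
  (4,5): δ = 104.97°  ·
  (4,6): δ = 65.25°  ·
  (5,6): δ = 140.29°  ·
antipodal pairs: 7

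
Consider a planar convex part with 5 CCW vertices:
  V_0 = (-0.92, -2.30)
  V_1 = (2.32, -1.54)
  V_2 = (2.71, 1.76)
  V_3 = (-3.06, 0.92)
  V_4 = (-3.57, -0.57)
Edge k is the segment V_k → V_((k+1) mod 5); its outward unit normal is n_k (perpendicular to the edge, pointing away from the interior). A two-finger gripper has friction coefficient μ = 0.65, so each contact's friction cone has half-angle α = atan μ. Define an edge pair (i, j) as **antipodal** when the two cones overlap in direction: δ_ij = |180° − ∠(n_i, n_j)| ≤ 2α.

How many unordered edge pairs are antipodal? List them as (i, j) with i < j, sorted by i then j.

count = 5; pairs: (0,2), (0,3), (1,3), (1,4), (2,4)

α = atan 0.65 = 33.02°;  2α = 66.05°
n_0 = (+0.2284, -0.9736)
n_1 = (+0.9931, -0.1174)
n_2 = (-0.1441, +0.9896)
n_3 = (-0.9461, +0.3238)
n_4 = (-0.5467, -0.8374)
  (0,1): δ = 109.94°  ·
  (0,2): δ = 4.92°  ✓
  (0,3): δ = 57.90°  ✓
  (0,4): δ = 133.66°  ·
  (1,2): δ = 74.98°  ·
  (1,3): δ = 12.16°  ✓
  (1,4): δ = 63.60°  ✓
  (2,3): δ = 117.18°  ·
  (2,4): δ = 41.42°  ✓
  (3,4): δ = 104.24°  ·
antipodal pairs: 5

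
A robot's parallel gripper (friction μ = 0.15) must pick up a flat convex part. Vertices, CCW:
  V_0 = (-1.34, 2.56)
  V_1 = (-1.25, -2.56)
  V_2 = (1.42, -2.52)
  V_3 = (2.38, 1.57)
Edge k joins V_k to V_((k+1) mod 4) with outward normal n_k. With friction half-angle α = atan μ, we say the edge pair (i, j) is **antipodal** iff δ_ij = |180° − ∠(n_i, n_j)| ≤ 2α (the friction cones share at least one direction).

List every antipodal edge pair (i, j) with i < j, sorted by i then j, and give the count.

α = atan 0.15 = 8.53°;  2α = 17.06°
n_0 = (-0.9998, -0.0176)
n_1 = (+0.0150, -0.9999)
n_2 = (+0.9735, -0.2285)
n_3 = (+0.2572, +0.9664)
  (0,1): δ = 90.15°  ·
  (0,2): δ = 14.22°  ✓
  (0,3): δ = 74.09°  ·
  (1,2): δ = 104.07°  ·
  (1,3): δ = 15.76°  ✓
  (2,3): δ = 91.69°  ·
antipodal pairs: 2

count = 2; pairs: (0,2), (1,3)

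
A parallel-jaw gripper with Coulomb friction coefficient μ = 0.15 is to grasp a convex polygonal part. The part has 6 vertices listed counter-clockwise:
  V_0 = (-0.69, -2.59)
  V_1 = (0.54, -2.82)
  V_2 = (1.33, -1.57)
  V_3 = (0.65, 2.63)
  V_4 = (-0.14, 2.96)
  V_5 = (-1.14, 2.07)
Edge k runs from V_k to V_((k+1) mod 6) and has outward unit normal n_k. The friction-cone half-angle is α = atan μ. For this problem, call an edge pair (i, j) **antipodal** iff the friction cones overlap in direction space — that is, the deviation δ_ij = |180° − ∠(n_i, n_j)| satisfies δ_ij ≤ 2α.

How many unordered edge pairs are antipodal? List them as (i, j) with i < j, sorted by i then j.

count = 3; pairs: (0,3), (1,4), (2,5)

α = atan 0.15 = 8.53°;  2α = 17.06°
n_0 = (-0.1838, -0.9830)
n_1 = (+0.8453, -0.5342)
n_2 = (+0.9871, +0.1598)
n_3 = (+0.3854, +0.9227)
n_4 = (-0.6648, +0.7470)
n_5 = (-0.9954, -0.0961)
  (0,1): δ = 111.70°  ·
  (0,2): δ = 70.21°  ·
  (0,3): δ = 12.08°  ✓
  (0,4): δ = 52.26°  ·
  (0,5): δ = 106.11°  ·
  (1,2): δ = 138.51°  ·
  (1,3): δ = 80.38°  ·
  (1,4): δ = 16.04°  ✓
  (1,5): δ = 37.81°  ·
  (2,3): δ = 121.87°  ·
  (2,4): δ = 57.53°  ·
  (2,5): δ = 3.68°  ✓
  (3,4): δ = 115.66°  ·
  (3,5): δ = 61.81°  ·
  (4,5): δ = 126.15°  ·
antipodal pairs: 3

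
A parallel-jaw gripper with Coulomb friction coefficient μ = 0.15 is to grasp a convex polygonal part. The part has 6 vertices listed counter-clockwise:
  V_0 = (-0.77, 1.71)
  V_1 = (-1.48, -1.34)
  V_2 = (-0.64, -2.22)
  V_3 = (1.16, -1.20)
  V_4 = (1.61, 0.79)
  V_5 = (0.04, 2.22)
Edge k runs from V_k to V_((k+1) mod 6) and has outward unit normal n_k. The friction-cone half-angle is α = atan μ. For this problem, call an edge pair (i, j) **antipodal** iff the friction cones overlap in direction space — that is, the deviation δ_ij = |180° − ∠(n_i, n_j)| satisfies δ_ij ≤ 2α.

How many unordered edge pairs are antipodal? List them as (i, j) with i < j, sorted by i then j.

count = 3; pairs: (0,3), (1,4), (2,5)

α = atan 0.15 = 8.53°;  2α = 17.06°
n_0 = (-0.9740, +0.2267)
n_1 = (-0.7234, -0.6905)
n_2 = (+0.4930, -0.8700)
n_3 = (+0.9754, -0.2206)
n_4 = (+0.6734, +0.7393)
n_5 = (-0.5328, +0.8462)
  (0,1): δ = 123.23°  ·
  (0,2): δ = 47.36°  ·
  (0,3): δ = 0.36°  ✓
  (0,4): δ = 60.78°  ·
  (0,5): δ = 135.30°  ·
  (1,2): δ = 104.13°  ·
  (1,3): δ = 56.41°  ·
  (1,4): δ = 4.00°  ✓
  (1,5): δ = 78.53°  ·
  (2,3): δ = 132.28°  ·
  (2,4): δ = 71.87°  ·
  (2,5): δ = 2.66°  ✓
  (3,4): δ = 119.59°  ·
  (3,5): δ = 45.06°  ·
  (4,5): δ = 105.48°  ·
antipodal pairs: 3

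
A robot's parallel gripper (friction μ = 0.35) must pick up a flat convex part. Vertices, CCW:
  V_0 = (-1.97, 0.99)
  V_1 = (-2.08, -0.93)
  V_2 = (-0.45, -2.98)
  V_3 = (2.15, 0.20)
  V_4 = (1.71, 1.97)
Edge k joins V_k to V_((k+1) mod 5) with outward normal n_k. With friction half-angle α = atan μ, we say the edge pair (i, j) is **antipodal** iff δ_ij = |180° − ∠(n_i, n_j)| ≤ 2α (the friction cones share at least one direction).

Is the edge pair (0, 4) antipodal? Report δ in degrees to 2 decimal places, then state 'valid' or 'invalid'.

δ = 108.19°, invalid

α = atan 0.35 = 19.29°;  2α = 38.58°
edge 0: e_0 = (-0.11, -1.92);  n_0 = (-0.9984, +0.0572)
edge 4: e_4 = (-3.68, -0.98);  n_4 = (-0.2573, +0.9663)
∠(n_0, n_4) = 71.81°
δ = |180° − 71.81°| = 108.19°
108.19° > 2α = 38.58°  →  invalid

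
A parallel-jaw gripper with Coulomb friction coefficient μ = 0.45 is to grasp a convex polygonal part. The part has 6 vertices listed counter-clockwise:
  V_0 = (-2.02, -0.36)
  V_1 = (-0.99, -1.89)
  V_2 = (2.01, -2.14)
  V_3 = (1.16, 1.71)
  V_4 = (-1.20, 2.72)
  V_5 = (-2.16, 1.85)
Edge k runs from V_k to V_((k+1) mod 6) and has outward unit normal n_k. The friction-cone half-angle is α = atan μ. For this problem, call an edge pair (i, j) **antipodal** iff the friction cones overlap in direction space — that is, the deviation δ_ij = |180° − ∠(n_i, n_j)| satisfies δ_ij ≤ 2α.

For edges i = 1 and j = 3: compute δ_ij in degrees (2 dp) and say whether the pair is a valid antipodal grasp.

α = atan 0.45 = 24.23°;  2α = 48.46°
edge 1: e_1 = (+3.00, -0.25);  n_1 = (-0.0830, -0.9965)
edge 3: e_3 = (-2.36, +1.01);  n_3 = (+0.3934, +0.9193)
∠(n_1, n_3) = 161.59°
δ = |180° − 161.59°| = 18.41°
18.41° ≤ 2α = 48.46°  →  valid

δ = 18.41°, valid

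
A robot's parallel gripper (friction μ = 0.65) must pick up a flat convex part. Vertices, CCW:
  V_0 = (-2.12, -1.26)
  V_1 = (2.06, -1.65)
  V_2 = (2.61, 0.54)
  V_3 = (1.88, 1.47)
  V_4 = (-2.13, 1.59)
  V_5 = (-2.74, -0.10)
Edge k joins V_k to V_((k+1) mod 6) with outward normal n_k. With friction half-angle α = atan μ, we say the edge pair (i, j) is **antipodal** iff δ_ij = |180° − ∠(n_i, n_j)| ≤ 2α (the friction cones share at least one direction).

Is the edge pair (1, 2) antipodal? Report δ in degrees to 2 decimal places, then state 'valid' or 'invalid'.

δ = 127.77°, invalid

α = atan 0.65 = 33.02°;  2α = 66.05°
edge 1: e_1 = (+0.55, +2.19);  n_1 = (+0.9699, -0.2436)
edge 2: e_2 = (-0.73, +0.93);  n_2 = (+0.7866, +0.6174)
∠(n_1, n_2) = 52.23°
δ = |180° − 52.23°| = 127.77°
127.77° > 2α = 66.05°  →  invalid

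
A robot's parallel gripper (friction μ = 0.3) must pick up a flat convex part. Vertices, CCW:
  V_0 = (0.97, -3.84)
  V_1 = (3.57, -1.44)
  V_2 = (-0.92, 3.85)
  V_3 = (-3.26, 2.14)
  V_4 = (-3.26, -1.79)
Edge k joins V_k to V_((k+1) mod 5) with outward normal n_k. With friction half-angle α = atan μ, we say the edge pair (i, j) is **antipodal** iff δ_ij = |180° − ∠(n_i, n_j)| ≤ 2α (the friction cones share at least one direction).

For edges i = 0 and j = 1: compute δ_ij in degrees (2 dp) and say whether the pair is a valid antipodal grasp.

δ = 92.39°, invalid

α = atan 0.3 = 16.70°;  2α = 33.40°
edge 0: e_0 = (+2.60, +2.40);  n_0 = (+0.6783, -0.7348)
edge 1: e_1 = (-4.49, +5.29);  n_1 = (+0.7624, +0.6471)
∠(n_0, n_1) = 87.61°
δ = |180° − 87.61°| = 92.39°
92.39° > 2α = 33.40°  →  invalid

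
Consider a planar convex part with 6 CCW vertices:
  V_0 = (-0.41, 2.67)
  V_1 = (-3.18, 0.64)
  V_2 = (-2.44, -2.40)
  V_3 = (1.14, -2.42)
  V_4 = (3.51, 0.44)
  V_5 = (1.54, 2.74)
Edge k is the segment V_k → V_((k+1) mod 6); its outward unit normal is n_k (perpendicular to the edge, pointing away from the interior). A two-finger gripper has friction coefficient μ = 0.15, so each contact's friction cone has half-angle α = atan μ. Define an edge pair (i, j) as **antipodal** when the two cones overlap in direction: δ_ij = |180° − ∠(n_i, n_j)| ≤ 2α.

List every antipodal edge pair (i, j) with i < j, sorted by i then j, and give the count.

count = 2; pairs: (0,3), (2,5)

α = atan 0.15 = 8.53°;  2α = 17.06°
n_0 = (-0.5911, +0.8066)
n_1 = (-0.9716, -0.2365)
n_2 = (-0.0056, -1.0000)
n_3 = (+0.7700, -0.6381)
n_4 = (+0.7595, +0.6505)
n_5 = (-0.0359, +0.9994)
  (0,1): δ = 112.55°  ·
  (0,2): δ = 36.56°  ·
  (0,3): δ = 14.12°  ✓
  (0,4): δ = 94.34°  ·
  (0,5): δ = 145.82°  ·
  (1,2): δ = 104.00°  ·
  (1,3): δ = 53.33°  ·
  (1,4): δ = 26.90°  ·
  (1,5): δ = 78.37°  ·
  (2,3): δ = 129.33°  ·
  (2,4): δ = 49.10°  ·
  (2,5): δ = 2.38°  ✓
  (3,4): δ = 99.77°  ·
  (3,5): δ = 48.30°  ·
  (4,5): δ = 128.52°  ·
antipodal pairs: 2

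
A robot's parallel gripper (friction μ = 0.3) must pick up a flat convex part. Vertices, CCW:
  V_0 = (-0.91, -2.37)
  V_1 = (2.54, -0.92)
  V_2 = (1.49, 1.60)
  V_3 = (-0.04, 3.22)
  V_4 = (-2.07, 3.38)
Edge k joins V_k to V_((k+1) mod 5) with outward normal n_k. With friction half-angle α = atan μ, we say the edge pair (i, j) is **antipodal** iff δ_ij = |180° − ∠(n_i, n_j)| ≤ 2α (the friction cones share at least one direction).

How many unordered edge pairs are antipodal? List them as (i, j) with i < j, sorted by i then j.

α = atan 0.3 = 16.70°;  2α = 33.40°
n_0 = (+0.3875, -0.9219)
n_1 = (+0.9231, +0.3846)
n_2 = (+0.7270, +0.6866)
n_3 = (+0.0786, +0.9969)
n_4 = (-0.9803, -0.1978)
  (0,1): δ = 90.18°  ·
  (0,2): δ = 69.43°  ·
  (0,3): δ = 27.30°  ✓
  (0,4): δ = 78.61°  ·
  (1,2): δ = 159.26°  ·
  (1,3): δ = 117.13°  ·
  (1,4): δ = 11.21°  ✓
  (2,3): δ = 137.87°  ·
  (2,4): δ = 31.96°  ✓
  (3,4): δ = 74.09°  ·
antipodal pairs: 3

count = 3; pairs: (0,3), (1,4), (2,4)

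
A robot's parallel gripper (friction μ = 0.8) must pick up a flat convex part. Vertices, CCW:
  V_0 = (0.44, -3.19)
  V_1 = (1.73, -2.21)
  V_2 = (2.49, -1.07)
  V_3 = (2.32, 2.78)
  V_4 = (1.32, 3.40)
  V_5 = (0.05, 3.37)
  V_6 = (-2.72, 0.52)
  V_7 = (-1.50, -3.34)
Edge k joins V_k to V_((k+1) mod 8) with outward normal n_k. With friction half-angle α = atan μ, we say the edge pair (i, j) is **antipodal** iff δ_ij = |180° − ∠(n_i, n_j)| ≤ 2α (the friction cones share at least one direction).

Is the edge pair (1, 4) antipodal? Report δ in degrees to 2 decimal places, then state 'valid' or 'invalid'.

α = atan 0.8 = 38.66°;  2α = 77.32°
edge 1: e_1 = (+0.76, +1.14);  n_1 = (+0.8321, -0.5547)
edge 4: e_4 = (-1.27, -0.03);  n_4 = (-0.0236, +0.9997)
∠(n_1, n_4) = 125.04°
δ = |180° − 125.04°| = 54.96°
54.96° ≤ 2α = 77.32°  →  valid

δ = 54.96°, valid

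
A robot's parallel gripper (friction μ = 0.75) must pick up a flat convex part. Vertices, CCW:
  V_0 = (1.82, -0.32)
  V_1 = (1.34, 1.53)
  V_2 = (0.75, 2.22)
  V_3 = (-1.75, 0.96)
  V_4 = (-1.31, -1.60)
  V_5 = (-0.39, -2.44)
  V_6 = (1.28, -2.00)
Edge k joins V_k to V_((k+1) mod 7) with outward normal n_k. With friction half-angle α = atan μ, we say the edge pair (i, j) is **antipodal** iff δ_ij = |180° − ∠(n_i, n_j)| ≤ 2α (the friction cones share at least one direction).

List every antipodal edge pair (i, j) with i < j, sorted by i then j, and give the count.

α = atan 0.75 = 36.87°;  2α = 73.74°
n_0 = (+0.9679, +0.2511)
n_1 = (+0.7600, +0.6499)
n_2 = (-0.4501, +0.8930)
n_3 = (-0.9855, -0.1694)
n_4 = (-0.6743, -0.7385)
n_5 = (+0.2548, -0.9670)
n_6 = (+0.9520, -0.3060)
  (0,1): δ = 154.01°  ·
  (0,2): δ = 77.80°  ·
  (0,3): δ = 4.79°  ✓
  (0,4): δ = 33.06°  ✓
  (0,5): δ = 90.22°  ·
  (0,6): δ = 147.64°  ·
  (1,2): δ = 103.78°  ·
  (1,3): δ = 30.78°  ✓
  (1,4): δ = 7.07°  ✓
  (1,5): δ = 64.23°  ✓
  (1,6): δ = 121.65°  ·
  (2,3): δ = 107.00°  ·
  (2,4): δ = 69.15°  ✓
  (2,5): δ = 11.99°  ✓
  (2,6): δ = 45.43°  ✓
  (3,4): δ = 142.15°  ·
  (3,5): δ = 84.99°  ·
  (3,6): δ = 27.57°  ✓
  (4,5): δ = 122.84°  ·
  (4,6): δ = 65.42°  ✓
  (5,6): δ = 122.58°  ·
antipodal pairs: 10

count = 10; pairs: (0,3), (0,4), (1,3), (1,4), (1,5), (2,4), (2,5), (2,6), (3,6), (4,6)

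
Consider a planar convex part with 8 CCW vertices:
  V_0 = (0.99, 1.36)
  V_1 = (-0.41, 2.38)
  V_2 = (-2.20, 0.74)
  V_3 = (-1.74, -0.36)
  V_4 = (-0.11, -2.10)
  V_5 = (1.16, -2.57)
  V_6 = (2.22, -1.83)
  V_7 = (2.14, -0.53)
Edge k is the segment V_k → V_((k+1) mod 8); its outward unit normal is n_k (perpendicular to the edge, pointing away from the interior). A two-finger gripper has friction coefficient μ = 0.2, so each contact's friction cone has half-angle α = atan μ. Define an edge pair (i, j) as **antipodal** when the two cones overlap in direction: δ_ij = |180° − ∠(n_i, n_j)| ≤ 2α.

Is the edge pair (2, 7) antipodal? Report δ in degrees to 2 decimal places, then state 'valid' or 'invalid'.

δ = 8.63°, valid

α = atan 0.2 = 11.31°;  2α = 22.62°
edge 2: e_2 = (+0.46, -1.10);  n_2 = (-0.9226, -0.3858)
edge 7: e_7 = (-1.15, +1.89);  n_7 = (+0.8543, +0.5198)
∠(n_2, n_7) = 171.37°
δ = |180° − 171.37°| = 8.63°
8.63° ≤ 2α = 22.62°  →  valid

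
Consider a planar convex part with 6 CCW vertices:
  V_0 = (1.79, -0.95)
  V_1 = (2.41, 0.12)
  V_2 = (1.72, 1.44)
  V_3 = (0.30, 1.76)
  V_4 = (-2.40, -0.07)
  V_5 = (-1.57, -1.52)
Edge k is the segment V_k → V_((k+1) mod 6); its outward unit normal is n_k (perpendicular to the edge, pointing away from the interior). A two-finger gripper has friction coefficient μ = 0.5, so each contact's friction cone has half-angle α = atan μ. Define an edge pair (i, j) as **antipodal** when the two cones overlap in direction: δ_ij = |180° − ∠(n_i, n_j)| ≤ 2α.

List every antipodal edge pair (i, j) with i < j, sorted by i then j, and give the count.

count = 5; pairs: (0,3), (1,4), (2,4), (2,5), (3,5)

α = atan 0.5 = 26.57°;  2α = 53.13°
n_0 = (+0.8652, -0.5014)
n_1 = (+0.8862, +0.4633)
n_2 = (+0.2198, +0.9755)
n_3 = (-0.5611, +0.8278)
n_4 = (-0.8679, -0.4968)
n_5 = (+0.1673, -0.9859)
  (0,1): δ = 122.31°  ·
  (0,2): δ = 72.61°  ·
  (0,3): δ = 25.78°  ✓
  (0,4): δ = 59.88°  ·
  (0,5): δ = 129.72°  ·
  (1,2): δ = 130.30°  ·
  (1,3): δ = 83.47°  ·
  (1,4): δ = 2.19°  ✓
  (1,5): δ = 72.03°  ·
  (2,3): δ = 133.17°  ·
  (2,4): δ = 47.51°  ✓
  (2,5): δ = 22.33°  ✓
  (3,4): δ = 94.34°  ·
  (3,5): δ = 24.50°  ✓
  (4,5): δ = 110.16°  ·
antipodal pairs: 5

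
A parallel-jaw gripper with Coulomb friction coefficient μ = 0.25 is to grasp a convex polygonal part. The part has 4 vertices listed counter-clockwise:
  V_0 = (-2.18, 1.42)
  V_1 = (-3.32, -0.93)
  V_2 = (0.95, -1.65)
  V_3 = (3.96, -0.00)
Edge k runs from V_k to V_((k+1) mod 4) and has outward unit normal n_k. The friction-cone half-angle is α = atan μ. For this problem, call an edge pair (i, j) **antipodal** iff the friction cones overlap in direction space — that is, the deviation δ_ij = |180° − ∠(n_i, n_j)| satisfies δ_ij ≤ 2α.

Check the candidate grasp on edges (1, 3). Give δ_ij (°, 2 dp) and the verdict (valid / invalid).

α = atan 0.25 = 14.04°;  2α = 28.07°
edge 1: e_1 = (+4.27, -0.72);  n_1 = (-0.1663, -0.9861)
edge 3: e_3 = (-6.14, +1.42);  n_3 = (+0.2253, +0.9743)
∠(n_1, n_3) = 176.55°
δ = |180° − 176.55°| = 3.45°
3.45° ≤ 2α = 28.07°  →  valid

δ = 3.45°, valid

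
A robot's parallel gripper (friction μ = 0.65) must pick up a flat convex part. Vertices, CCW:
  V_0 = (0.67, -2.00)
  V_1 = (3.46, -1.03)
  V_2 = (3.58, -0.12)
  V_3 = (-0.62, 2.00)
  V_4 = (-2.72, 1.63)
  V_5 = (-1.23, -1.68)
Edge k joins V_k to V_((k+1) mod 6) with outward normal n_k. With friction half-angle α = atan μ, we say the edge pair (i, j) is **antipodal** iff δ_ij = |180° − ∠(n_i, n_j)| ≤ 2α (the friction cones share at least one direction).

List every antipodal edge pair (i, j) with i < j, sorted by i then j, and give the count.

count = 6; pairs: (0,2), (0,3), (1,4), (2,4), (2,5), (3,5)

α = atan 0.65 = 33.02°;  2α = 66.05°
n_0 = (+0.3284, -0.9445)
n_1 = (+0.9914, -0.1307)
n_2 = (+0.4506, +0.8927)
n_3 = (-0.1735, +0.9848)
n_4 = (-0.9119, -0.4105)
n_5 = (-0.1661, -0.9861)
  (0,1): δ = 116.68°  ·
  (0,2): δ = 45.95°  ✓
  (0,3): δ = 9.18°  ✓
  (0,4): δ = 95.06°  ·
  (0,5): δ = 151.27°  ·
  (1,2): δ = 109.27°  ·
  (1,3): δ = 72.50°  ·
  (1,4): δ = 31.75°  ✓
  (1,5): δ = 87.95°  ·
  (2,3): δ = 143.22°  ·
  (2,4): δ = 38.98°  ✓
  (2,5): δ = 17.22°  ✓
  (3,4): δ = 75.76°  ·
  (3,5): δ = 19.55°  ✓
  (4,5): δ = 123.80°  ·
antipodal pairs: 6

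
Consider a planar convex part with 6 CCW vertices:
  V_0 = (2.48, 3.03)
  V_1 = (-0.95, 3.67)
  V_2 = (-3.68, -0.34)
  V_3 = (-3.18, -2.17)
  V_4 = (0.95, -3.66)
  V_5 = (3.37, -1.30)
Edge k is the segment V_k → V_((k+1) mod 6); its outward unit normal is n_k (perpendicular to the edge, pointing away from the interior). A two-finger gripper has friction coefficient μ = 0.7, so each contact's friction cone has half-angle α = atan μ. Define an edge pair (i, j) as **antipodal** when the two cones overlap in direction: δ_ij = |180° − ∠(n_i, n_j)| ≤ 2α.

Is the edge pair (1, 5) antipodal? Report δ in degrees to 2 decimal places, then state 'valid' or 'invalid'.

δ = 45.86°, valid

α = atan 0.7 = 34.99°;  2α = 69.98°
edge 1: e_1 = (-2.73, -4.01);  n_1 = (-0.8266, +0.5628)
edge 5: e_5 = (-0.89, +4.33);  n_5 = (+0.9795, +0.2013)
∠(n_1, n_5) = 134.14°
δ = |180° − 134.14°| = 45.86°
45.86° ≤ 2α = 69.98°  →  valid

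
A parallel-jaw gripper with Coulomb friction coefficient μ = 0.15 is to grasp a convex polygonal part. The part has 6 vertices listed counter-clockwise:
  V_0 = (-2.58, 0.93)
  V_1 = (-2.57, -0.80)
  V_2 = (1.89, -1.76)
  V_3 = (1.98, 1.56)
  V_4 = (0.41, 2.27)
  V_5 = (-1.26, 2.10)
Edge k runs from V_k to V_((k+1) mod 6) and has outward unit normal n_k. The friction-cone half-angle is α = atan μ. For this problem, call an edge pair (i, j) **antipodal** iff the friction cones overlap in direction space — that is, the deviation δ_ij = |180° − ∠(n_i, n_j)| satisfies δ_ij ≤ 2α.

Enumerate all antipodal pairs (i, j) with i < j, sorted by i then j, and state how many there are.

count = 2; pairs: (0,2), (1,3)

α = atan 0.15 = 8.53°;  2α = 17.06°
n_0 = (-1.0000, -0.0058)
n_1 = (-0.2104, -0.9776)
n_2 = (+0.9996, -0.0271)
n_3 = (+0.4121, +0.9112)
n_4 = (-0.1013, +0.9949)
n_5 = (-0.6633, +0.7483)
  (0,1): δ = 102.48°  ·
  (0,2): δ = 1.88°  ✓
  (0,3): δ = 65.33°  ·
  (0,4): δ = 95.48°  ·
  (0,5): δ = 131.22°  ·
  (1,2): δ = 79.41°  ·
  (1,3): δ = 12.19°  ✓
  (1,4): δ = 17.96°  ·
  (1,5): δ = 53.70°  ·
  (2,3): δ = 112.78°  ·
  (2,4): δ = 82.63°  ·
  (2,5): δ = 46.89°  ·
  (3,4): δ = 149.85°  ·
  (3,5): δ = 114.11°  ·
  (4,5): δ = 144.26°  ·
antipodal pairs: 2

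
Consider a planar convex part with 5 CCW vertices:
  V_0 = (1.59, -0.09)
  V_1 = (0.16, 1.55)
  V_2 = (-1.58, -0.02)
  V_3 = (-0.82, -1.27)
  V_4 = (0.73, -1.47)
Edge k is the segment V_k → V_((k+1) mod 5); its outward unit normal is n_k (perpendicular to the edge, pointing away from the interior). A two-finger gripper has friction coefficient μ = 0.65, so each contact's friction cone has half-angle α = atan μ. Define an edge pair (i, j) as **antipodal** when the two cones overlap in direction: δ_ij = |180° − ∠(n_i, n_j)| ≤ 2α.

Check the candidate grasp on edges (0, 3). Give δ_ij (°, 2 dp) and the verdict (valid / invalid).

α = atan 0.65 = 33.02°;  2α = 66.05°
edge 0: e_0 = (-1.43, +1.64);  n_0 = (+0.7537, +0.6572)
edge 3: e_3 = (+1.55, -0.20);  n_3 = (-0.1280, -0.9918)
∠(n_0, n_3) = 138.44°
δ = |180° − 138.44°| = 41.56°
41.56° ≤ 2α = 66.05°  →  valid

δ = 41.56°, valid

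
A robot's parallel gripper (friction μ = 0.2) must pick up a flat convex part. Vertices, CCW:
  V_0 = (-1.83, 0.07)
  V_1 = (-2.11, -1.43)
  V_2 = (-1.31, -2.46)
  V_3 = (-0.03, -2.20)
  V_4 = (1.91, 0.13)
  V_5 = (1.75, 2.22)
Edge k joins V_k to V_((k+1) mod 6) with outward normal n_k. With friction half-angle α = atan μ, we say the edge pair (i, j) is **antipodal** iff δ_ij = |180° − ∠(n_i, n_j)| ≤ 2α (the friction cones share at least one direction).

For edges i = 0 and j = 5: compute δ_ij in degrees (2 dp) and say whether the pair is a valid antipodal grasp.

α = atan 0.2 = 11.31°;  2α = 22.62°
edge 0: e_0 = (-0.28, -1.50);  n_0 = (-0.9830, +0.1835)
edge 5: e_5 = (-3.58, -2.15);  n_5 = (-0.5148, +0.8573)
∠(n_0, n_5) = 48.44°
δ = |180° − 48.44°| = 131.56°
131.56° > 2α = 22.62°  →  invalid

δ = 131.56°, invalid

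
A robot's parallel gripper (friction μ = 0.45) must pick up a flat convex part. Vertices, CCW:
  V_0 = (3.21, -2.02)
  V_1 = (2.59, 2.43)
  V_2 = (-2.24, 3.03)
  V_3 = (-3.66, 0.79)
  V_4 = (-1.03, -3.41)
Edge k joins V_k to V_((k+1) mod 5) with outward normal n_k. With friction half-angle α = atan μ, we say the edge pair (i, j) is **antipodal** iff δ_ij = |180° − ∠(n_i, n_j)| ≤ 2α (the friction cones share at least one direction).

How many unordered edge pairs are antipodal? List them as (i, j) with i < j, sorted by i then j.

α = atan 0.45 = 24.23°;  2α = 48.46°
n_0 = (+0.9904, +0.1380)
n_1 = (+0.1233, +0.9924)
n_2 = (-0.8446, +0.5354)
n_3 = (-0.8475, -0.5307)
n_4 = (+0.3115, -0.9502)
  (0,1): δ = 105.01°  ·
  (0,2): δ = 40.30°  ✓
  (0,3): δ = 24.12°  ✓
  (0,4): δ = 100.22°  ·
  (1,2): δ = 115.29°  ·
  (1,3): δ = 50.86°  ·
  (1,4): δ = 25.23°  ✓
  (2,3): δ = 115.57°  ·
  (2,4): δ = 39.48°  ✓
  (3,4): δ = 103.90°  ·
antipodal pairs: 4

count = 4; pairs: (0,2), (0,3), (1,4), (2,4)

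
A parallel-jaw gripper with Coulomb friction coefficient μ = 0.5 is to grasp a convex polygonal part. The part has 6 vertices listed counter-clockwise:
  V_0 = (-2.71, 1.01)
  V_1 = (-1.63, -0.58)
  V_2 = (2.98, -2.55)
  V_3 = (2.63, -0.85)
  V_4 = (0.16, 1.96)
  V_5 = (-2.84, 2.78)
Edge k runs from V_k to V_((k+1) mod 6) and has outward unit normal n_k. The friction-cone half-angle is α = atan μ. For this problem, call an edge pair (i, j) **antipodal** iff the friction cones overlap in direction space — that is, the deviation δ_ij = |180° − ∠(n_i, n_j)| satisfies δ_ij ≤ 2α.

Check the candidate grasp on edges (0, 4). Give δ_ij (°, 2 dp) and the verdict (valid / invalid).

δ = 40.53°, valid

α = atan 0.5 = 26.57°;  2α = 53.13°
edge 0: e_0 = (+1.08, -1.59);  n_0 = (-0.8272, -0.5619)
edge 4: e_4 = (-3.00, +0.82);  n_4 = (+0.2637, +0.9646)
∠(n_0, n_4) = 139.47°
δ = |180° − 139.47°| = 40.53°
40.53° ≤ 2α = 53.13°  →  valid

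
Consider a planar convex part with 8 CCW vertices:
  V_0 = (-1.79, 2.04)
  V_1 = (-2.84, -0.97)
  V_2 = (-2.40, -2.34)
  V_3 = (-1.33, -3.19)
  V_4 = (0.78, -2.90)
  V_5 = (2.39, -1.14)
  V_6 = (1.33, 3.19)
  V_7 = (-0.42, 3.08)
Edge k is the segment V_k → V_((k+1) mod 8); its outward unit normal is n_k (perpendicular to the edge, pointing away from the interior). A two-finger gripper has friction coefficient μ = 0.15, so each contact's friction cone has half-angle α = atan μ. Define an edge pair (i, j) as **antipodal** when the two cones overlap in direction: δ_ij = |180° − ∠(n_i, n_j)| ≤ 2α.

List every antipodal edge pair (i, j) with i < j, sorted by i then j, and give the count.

count = 3; pairs: (1,5), (3,6), (4,7)

α = atan 0.15 = 8.53°;  2α = 17.06°
n_0 = (-0.9442, +0.3294)
n_1 = (-0.9521, -0.3058)
n_2 = (-0.6220, -0.7830)
n_3 = (+0.1362, -0.9907)
n_4 = (+0.7378, -0.6750)
n_5 = (+0.9713, +0.2378)
n_6 = (-0.0627, +0.9980)
n_7 = (-0.6046, +0.7965)
  (0,1): δ = 142.96°  ·
  (0,2): δ = 109.23°  ·
  (0,3): δ = 62.94°  ·
  (0,4): δ = 23.22°  ·
  (0,5): δ = 32.99°  ·
  (0,6): δ = 112.83°  ·
  (0,7): δ = 146.43°  ·
  (1,2): δ = 146.27°  ·
  (1,3): δ = 99.98°  ·
  (1,4): δ = 60.26°  ·
  (1,5): δ = 4.05°  ✓
  (1,6): δ = 75.79°  ·
  (1,7): δ = 109.40°  ·
  (2,3): δ = 133.71°  ·
  (2,4): δ = 93.99°  ·
  (2,5): δ = 37.78°  ·
  (2,6): δ = 42.06°  ·
  (2,7): δ = 75.67°  ·
  (3,4): δ = 140.28°  ·
  (3,5): δ = 84.07°  ·
  (3,6): δ = 4.23°  ✓
  (3,7): δ = 29.38°  ·
  (4,5): δ = 123.79°  ·
  (4,6): δ = 43.95°  ·
  (4,7): δ = 10.35°  ✓
  (5,6): δ = 100.16°  ·
  (5,7): δ = 66.55°  ·
  (6,7): δ = 146.39°  ·
antipodal pairs: 3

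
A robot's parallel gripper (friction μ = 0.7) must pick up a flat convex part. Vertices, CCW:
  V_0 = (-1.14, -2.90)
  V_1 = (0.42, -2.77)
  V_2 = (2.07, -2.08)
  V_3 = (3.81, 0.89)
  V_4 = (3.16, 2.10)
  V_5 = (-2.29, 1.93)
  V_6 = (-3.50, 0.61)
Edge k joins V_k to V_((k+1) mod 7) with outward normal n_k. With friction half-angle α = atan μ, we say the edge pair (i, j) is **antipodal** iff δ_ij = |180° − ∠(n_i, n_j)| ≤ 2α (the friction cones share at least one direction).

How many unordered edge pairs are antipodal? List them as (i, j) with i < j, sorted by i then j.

count = 10; pairs: (0,3), (0,4), (0,5), (1,4), (1,5), (2,4), (2,5), (2,6), (3,6), (4,6)

α = atan 0.7 = 34.99°;  2α = 69.98°
n_0 = (+0.0830, -0.9965)
n_1 = (+0.3858, -0.9226)
n_2 = (+0.8628, -0.5055)
n_3 = (+0.8809, +0.4732)
n_4 = (-0.0312, +0.9995)
n_5 = (-0.7372, +0.6757)
n_6 = (-0.8299, -0.5580)
  (0,1): δ = 162.07°  ·
  (0,2): δ = 125.13°  ·
  (0,3): δ = 66.52°  ✓
  (0,4): δ = 2.98°  ✓
  (0,5): δ = 42.73°  ✓
  (0,6): δ = 119.15°  ·
  (1,2): δ = 143.06°  ·
  (1,3): δ = 84.45°  ·
  (1,4): δ = 20.91°  ✓
  (1,5): δ = 24.80°  ✓
  (1,6): δ = 101.22°  ·
  (2,3): δ = 121.39°  ·
  (2,4): δ = 57.85°  ✓
  (2,5): δ = 12.15°  ✓
  (2,6): δ = 64.28°  ✓
  (3,4): δ = 116.46°  ·
  (3,5): δ = 70.75°  ·
  (3,6): δ = 5.67°  ✓
  (4,5): δ = 134.30°  ·
  (4,6): δ = 57.87°  ✓
  (5,6): δ = 103.57°  ·
antipodal pairs: 10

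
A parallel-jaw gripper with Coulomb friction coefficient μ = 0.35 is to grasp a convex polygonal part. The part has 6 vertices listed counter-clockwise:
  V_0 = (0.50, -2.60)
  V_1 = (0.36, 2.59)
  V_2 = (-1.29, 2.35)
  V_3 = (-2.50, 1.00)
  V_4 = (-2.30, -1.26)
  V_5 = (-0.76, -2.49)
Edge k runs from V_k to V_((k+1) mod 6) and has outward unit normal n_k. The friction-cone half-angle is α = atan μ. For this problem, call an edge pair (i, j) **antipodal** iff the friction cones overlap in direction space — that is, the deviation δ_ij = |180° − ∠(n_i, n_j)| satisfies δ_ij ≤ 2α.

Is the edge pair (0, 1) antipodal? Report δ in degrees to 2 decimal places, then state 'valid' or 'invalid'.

α = atan 0.35 = 19.29°;  2α = 38.58°
edge 0: e_0 = (-0.14, +5.19);  n_0 = (+0.9996, +0.0270)
edge 1: e_1 = (-1.65, -0.24);  n_1 = (-0.1439, +0.9896)
∠(n_0, n_1) = 96.73°
δ = |180° − 96.73°| = 83.27°
83.27° > 2α = 38.58°  →  invalid

δ = 83.27°, invalid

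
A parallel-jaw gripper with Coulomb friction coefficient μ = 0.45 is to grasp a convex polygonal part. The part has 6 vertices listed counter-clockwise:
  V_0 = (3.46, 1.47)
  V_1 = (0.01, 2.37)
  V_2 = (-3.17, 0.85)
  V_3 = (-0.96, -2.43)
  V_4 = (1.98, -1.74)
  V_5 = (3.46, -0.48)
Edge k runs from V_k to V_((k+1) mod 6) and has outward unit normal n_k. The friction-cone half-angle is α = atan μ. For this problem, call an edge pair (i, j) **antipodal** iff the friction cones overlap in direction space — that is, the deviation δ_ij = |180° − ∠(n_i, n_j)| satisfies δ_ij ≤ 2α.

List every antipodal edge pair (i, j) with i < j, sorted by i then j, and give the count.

α = atan 0.45 = 24.23°;  2α = 48.46°
n_0 = (+0.2524, +0.9676)
n_1 = (-0.4313, +0.9022)
n_2 = (-0.8293, -0.5588)
n_3 = (+0.2285, -0.9735)
n_4 = (+0.6482, -0.7614)
n_5 = (+1.0000, -0.0000)
  (0,1): δ = 139.83°  ·
  (0,2): δ = 41.41°  ✓
  (0,3): δ = 27.83°  ✓
  (0,4): δ = 55.03°  ·
  (0,5): δ = 104.62°  ·
  (1,2): δ = 81.58°  ·
  (1,3): δ = 12.34°  ✓
  (1,4): δ = 14.86°  ✓
  (1,5): δ = 64.45°  ·
  (2,3): δ = 110.76°  ·
  (2,4): δ = 83.56°  ·
  (2,5): δ = 33.97°  ✓
  (3,4): δ = 152.80°  ·
  (3,5): δ = 103.21°  ·
  (4,5): δ = 130.41°  ·
antipodal pairs: 5

count = 5; pairs: (0,2), (0,3), (1,3), (1,4), (2,5)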